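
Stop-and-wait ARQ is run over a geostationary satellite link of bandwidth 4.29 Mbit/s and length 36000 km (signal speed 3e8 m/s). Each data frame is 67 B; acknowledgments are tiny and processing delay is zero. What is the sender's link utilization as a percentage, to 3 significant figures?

t_tx = L/R = 536/4290000 = 0.000124942 s.
t_prop = 36000000/300000000 = 0.12 s; RTT = 0.24 s.
Cycle = t_tx + RTT = 0.240125 s.
Utilization = t_tx / cycle = 0.000124942/0.240125 = 0.0520 %.

0.0520 %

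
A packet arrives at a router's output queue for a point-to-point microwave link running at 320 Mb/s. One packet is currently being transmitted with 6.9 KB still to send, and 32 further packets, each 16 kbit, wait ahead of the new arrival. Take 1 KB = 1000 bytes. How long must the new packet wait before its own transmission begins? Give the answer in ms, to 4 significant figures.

1.773 ms

Each queued packet: L/R = 16000/320000000 = 0.05 ms.
32 queued → 1.6 ms.
Plus remaining 55200 bits of current packet: 0.1725 ms.
Queuing delay = 1.773 ms.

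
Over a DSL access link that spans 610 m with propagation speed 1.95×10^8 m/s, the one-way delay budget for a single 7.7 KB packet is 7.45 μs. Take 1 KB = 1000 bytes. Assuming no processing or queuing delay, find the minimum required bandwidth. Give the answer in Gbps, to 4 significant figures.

L = 61600 bits.
Propagation delay = 610 / 195000000 = 3.12821 μs.
Transmission budget = 7.45 − 3.12821 = 4.32179 μs.
R ≥ L / t_tx = 61600 bits / 4.32179e-06 s = 14.25 Gbps.

14.25 Gbps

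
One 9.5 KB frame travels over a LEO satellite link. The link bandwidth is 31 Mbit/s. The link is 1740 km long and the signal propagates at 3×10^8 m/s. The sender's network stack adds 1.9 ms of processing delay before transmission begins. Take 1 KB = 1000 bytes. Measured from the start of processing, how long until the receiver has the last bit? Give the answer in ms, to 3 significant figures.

10.2 ms

L = 76000 bits.
Transmission delay = L/R = 76000 / 31000000 = 2.45161 ms.
Propagation delay = d/s = 1740000 m / 300000000 m/s = 5.8 ms.
Plus processing delay 1.9 ms = 1.9 ms.
Total = 10.2 ms.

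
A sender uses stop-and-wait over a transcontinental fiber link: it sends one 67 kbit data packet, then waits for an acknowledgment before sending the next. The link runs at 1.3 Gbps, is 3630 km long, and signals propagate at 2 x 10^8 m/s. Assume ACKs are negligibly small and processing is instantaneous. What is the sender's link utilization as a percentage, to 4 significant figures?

t_tx = L/R = 67000/1300000000 = 5.15385e-05 s.
t_prop = 3630000/200000000 = 0.01815 s; RTT = 0.0363 s.
Cycle = t_tx + RTT = 0.0363515 s.
Utilization = t_tx / cycle = 5.15385e-05/0.0363515 = 0.1418 %.

0.1418 %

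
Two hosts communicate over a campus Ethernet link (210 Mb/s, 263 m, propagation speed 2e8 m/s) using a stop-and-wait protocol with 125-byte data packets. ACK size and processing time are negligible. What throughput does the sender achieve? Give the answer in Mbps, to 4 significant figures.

t_tx = L/R = 1000/210000000 = 4.7619e-06 s.
t_prop = 263/200000000 = 1.315e-06 s; RTT = 2.63e-06 s.
Cycle = t_tx + RTT = 7.3919e-06 s.
Throughput = L / cycle = 1000 / 7.3919e-06 = 135.3 Mbps.

135.3 Mbps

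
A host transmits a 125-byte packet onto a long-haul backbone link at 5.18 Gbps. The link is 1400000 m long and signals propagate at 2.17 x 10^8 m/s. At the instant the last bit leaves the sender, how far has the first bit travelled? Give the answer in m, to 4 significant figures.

t_tx = L/R = 1000/5180000000 = 1.9305e-07 s.
Distance = s × t_tx = 217000000 × 1.9305e-07 = 41.89 m.

41.89 m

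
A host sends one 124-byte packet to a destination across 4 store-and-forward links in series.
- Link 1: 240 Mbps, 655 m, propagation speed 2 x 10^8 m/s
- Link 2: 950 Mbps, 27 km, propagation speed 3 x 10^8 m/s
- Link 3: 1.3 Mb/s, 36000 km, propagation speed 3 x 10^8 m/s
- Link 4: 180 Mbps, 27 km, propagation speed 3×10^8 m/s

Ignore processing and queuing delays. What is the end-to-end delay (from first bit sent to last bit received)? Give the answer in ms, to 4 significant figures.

L = 124 × 8 = 992 bits.
Transmission delays (L/R per hop): 0.00413333, 0.00104421, 0.763077, 0.00551111 ms; sum = 0.773766 ms.
Propagation delays (d/s per hop): 0.003275, 0.09, 120, 0.09 ms; sum = 120.183 ms.
End-to-end = 121.0 ms.

121.0 ms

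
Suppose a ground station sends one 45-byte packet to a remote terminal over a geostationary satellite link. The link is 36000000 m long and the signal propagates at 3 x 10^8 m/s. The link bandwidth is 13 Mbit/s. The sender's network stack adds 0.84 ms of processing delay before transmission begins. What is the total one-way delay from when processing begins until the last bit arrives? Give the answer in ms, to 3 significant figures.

121 ms

L = 45 × 8 = 360 bits.
Transmission delay = L/R = 360 / 13000000 = 0.0276923 ms.
Propagation delay = d/s = 36000000 m / 300000000 m/s = 120 ms.
Plus processing delay 0.84 ms = 0.84 ms.
Total = 121 ms.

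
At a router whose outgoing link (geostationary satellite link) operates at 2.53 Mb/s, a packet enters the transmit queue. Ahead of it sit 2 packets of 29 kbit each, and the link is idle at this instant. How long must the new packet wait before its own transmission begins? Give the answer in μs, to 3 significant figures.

Each queued packet: L/R = 29000/2530000 = 11462.5 μs.
2 queued → 22924.9 μs.
Queuing delay = 22900 μs.

22900 μs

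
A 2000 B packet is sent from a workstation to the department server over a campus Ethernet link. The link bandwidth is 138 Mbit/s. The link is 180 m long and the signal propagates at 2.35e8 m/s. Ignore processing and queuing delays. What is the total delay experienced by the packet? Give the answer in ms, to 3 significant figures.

0.117 ms

L = 2000 × 8 = 16000 bits.
Transmission delay = L/R = 16000 / 138000000 = 0.115942 ms.
Propagation delay = d/s = 180 m / 235000000 m/s = 0.000765957 ms.
Total = 0.117 ms.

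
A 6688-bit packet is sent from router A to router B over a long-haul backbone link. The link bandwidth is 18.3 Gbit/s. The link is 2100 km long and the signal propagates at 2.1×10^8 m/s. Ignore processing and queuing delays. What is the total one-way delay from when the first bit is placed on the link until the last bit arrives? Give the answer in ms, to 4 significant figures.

10.00 ms

Transmission delay = L/R = 6688 / 18300000000 = 0.000365464 ms.
Propagation delay = d/s = 2100000 m / 210000000 m/s = 10 ms.
Total = 10.00 ms.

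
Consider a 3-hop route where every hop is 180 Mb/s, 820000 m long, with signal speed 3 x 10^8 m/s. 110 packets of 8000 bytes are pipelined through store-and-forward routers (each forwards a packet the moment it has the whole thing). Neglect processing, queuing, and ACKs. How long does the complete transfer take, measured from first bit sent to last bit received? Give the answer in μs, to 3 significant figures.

Per-hop transmission t_tx = L/R = 64000/180000000 = 355.556 μs.
Per-hop propagation t_prop = 820000/300000000 = 2733.33 μs.
Pipeline fill: first packet needs 3·t_tx to clear all hops; remaining 109 packets each add one t_tx.
Total = (3+110-1)·t_tx + 3·t_prop = 112·355.556 + 3·2733.33 = 48000 μs.

48000 μs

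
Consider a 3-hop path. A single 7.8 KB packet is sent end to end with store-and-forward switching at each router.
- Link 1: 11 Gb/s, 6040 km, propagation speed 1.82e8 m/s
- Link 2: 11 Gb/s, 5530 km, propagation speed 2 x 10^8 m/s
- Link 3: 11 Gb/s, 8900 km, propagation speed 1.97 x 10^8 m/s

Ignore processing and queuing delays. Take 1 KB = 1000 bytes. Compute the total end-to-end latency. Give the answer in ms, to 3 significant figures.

106 ms

L = 62400 bits.
Transmission delay per hop = L/R = 62400/11000000000 = 0.00567273 ms; 3 hops → 0.0170182 ms.
Propagation delays (d/s per hop): 33.1868, 27.65, 45.1777 ms; sum = 106.014 ms.
End-to-end = 106 ms.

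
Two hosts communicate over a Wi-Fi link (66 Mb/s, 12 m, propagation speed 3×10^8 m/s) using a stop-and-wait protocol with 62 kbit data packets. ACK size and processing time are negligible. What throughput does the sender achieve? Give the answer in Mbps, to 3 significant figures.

t_tx = L/R = 62000/66000000 = 0.000939394 s.
t_prop = 12/300000000 = 4e-08 s; RTT = 8e-08 s.
Cycle = t_tx + RTT = 0.000939474 s.
Throughput = L / cycle = 62000 / 0.000939474 = 66.0 Mbps.

66.0 Mbps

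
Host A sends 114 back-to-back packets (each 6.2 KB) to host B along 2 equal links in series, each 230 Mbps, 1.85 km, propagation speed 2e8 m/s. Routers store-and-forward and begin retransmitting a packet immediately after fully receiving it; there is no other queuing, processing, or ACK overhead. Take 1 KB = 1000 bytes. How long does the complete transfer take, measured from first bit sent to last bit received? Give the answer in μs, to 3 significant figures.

24800 μs

Per-hop transmission t_tx = L/R = 49600/230000000 = 215.652 μs.
Per-hop propagation t_prop = 1850/200000000 = 9.25 μs.
Pipeline fill: first packet needs 2·t_tx to clear all hops; remaining 113 packets each add one t_tx.
Total = (2+114-1)·t_tx + 2·t_prop = 115·215.652 + 2·9.25 = 24800 μs.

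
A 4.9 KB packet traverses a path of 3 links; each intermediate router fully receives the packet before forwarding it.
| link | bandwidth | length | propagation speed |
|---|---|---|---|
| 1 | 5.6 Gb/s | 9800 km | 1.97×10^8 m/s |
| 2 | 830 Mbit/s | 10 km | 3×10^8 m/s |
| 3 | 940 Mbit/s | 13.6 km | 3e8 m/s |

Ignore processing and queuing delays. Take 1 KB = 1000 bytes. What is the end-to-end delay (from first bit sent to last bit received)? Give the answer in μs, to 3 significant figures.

L = 39200 bits.
Transmission delays (L/R per hop): 7, 47.2289, 41.7021 μs; sum = 95.931 μs.
Propagation delays (d/s per hop): 49746.2, 33.3333, 45.3333 μs; sum = 49824.9 μs.
End-to-end = 49900 μs.

49900 μs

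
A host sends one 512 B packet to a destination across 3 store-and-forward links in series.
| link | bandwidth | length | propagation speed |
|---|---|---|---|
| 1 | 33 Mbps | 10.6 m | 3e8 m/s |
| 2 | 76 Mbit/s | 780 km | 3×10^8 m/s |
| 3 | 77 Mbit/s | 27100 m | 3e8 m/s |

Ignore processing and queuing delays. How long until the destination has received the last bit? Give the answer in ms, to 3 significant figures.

L = 512 × 8 = 4096 bits.
Transmission delays (L/R per hop): 0.124121, 0.0538947, 0.0531948 ms; sum = 0.231211 ms.
Propagation delays (d/s per hop): 3.53333e-05, 2.6, 0.0903333 ms; sum = 2.69037 ms.
End-to-end = 2.92 ms.

2.92 ms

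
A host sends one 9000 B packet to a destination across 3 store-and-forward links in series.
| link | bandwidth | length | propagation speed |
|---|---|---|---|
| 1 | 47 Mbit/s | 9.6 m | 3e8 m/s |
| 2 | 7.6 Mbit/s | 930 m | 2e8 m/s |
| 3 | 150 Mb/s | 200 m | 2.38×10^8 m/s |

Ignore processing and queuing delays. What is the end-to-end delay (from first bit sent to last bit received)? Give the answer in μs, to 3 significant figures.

L = 9000 × 8 = 72000 bits.
Transmission delays (L/R per hop): 1531.91, 9473.68, 480 μs; sum = 11485.6 μs.
Propagation delays (d/s per hop): 0.032, 4.65, 0.840336 μs; sum = 5.52234 μs.
End-to-end = 11500 μs.

11500 μs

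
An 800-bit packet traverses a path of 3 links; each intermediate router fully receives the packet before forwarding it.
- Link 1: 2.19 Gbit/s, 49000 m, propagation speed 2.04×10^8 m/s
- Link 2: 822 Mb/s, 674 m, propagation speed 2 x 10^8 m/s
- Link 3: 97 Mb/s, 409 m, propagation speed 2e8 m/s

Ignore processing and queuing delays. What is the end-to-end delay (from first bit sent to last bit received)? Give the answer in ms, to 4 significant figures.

0.2552 ms

Transmission delays (L/R per hop): 0.000365297, 0.000973236, 0.00824742 ms; sum = 0.00958596 ms.
Propagation delays (d/s per hop): 0.240196, 0.00337, 0.002045 ms; sum = 0.245611 ms.
End-to-end = 0.2552 ms.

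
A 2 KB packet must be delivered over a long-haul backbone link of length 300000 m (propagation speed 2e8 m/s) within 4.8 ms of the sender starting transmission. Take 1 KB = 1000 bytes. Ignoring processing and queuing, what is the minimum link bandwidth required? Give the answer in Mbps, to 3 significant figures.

4.85 Mbps

L = 16000 bits.
Propagation delay = 300000 / 200000000 = 1.5 ms.
Transmission budget = 4.8 − 1.5 = 3.3 ms.
R ≥ L / t_tx = 16000 bits / 0.0033 s = 4.85 Mbps.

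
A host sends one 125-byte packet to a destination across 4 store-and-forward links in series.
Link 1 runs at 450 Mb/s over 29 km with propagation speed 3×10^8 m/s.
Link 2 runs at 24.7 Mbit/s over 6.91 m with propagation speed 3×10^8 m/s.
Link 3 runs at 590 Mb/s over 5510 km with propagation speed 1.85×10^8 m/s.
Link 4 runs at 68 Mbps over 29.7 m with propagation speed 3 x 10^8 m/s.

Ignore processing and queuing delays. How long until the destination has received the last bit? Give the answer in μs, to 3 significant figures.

29900 μs

L = 125 × 8 = 1000 bits.
Transmission delays (L/R per hop): 2.22222, 40.4858, 1.69492, 14.7059 μs; sum = 59.1088 μs.
Propagation delays (d/s per hop): 96.6667, 0.0230333, 29783.8, 0.099 μs; sum = 29880.6 μs.
End-to-end = 29900 μs.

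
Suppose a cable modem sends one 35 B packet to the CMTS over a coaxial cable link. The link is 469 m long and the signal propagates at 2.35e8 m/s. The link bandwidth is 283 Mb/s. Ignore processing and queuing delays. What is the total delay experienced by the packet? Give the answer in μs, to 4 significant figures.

L = 35 × 8 = 280 bits.
Transmission delay = L/R = 280 / 283000000 = 0.989399 μs.
Propagation delay = d/s = 469 m / 235000000 m/s = 1.99574 μs.
Total = 2.985 μs.

2.985 μs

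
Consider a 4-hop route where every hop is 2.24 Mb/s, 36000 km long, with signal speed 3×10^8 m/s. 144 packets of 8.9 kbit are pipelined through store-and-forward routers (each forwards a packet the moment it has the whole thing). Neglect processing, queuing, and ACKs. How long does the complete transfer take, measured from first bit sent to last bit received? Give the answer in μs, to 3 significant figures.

1060000 μs

Per-hop transmission t_tx = L/R = 8900/2240000 = 3973.21 μs.
Per-hop propagation t_prop = 36000000/300000000 = 120000 μs.
Pipeline fill: first packet needs 4·t_tx to clear all hops; remaining 143 packets each add one t_tx.
Total = (4+144-1)·t_tx + 4·t_prop = 147·3973.21 + 4·120000 = 1060000 μs.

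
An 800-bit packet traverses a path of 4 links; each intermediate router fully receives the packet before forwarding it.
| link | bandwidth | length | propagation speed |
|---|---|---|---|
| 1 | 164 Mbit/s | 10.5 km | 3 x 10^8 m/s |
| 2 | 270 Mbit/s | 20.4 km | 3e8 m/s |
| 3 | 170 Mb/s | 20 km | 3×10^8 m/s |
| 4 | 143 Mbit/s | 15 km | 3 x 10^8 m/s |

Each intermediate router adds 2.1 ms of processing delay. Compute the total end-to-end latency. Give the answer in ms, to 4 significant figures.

6.538 ms

Transmission delays (L/R per hop): 0.00487805, 0.00296296, 0.00470588, 0.00559441 ms; sum = 0.0181413 ms.
Propagation delays (d/s per hop): 0.035, 0.068, 0.0666667, 0.05 ms; sum = 0.219667 ms.
Processing at 3 router(s): 3 × 2.1 ms = 6.3 ms.
End-to-end = 6.538 ms.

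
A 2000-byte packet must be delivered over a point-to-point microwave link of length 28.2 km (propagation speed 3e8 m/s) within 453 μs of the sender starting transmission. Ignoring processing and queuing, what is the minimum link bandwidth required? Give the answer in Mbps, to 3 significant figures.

L = 16000 bits.
Propagation delay = 28200 / 300000000 = 94 μs.
Transmission budget = 453 − 94 = 359 μs.
R ≥ L / t_tx = 16000 bits / 0.000359 s = 44.6 Mbps.

44.6 Mbps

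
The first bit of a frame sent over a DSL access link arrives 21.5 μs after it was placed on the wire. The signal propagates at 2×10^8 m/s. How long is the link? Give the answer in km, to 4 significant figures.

4.300 km

d = s × t_prop = 200000000 × 2.15e-05 = 4.300 km.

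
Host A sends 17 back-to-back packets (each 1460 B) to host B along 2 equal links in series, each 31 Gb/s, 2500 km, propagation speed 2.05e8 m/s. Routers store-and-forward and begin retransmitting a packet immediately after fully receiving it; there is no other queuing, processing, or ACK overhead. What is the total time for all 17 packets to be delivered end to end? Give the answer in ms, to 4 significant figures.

24.40 ms

Per-hop transmission t_tx = L/R = 11680/31000000000 = 0.000376774 ms.
Per-hop propagation t_prop = 2500000/2.05e+08 = 12.1951 ms.
Pipeline fill: first packet needs 2·t_tx to clear all hops; remaining 16 packets each add one t_tx.
Total = (2+17-1)·t_tx + 2·t_prop = 18·0.000376774 + 2·12.1951 = 24.40 ms.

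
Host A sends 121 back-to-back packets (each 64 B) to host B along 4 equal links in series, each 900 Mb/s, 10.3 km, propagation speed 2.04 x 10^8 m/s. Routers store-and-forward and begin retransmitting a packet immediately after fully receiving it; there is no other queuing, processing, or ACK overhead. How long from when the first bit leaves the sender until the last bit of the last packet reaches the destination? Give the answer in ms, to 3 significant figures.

0.273 ms

Per-hop transmission t_tx = L/R = 512/900000000 = 0.000568889 ms.
Per-hop propagation t_prop = 10300/204000000 = 0.0504902 ms.
Pipeline fill: first packet needs 4·t_tx to clear all hops; remaining 120 packets each add one t_tx.
Total = (4+121-1)·t_tx + 4·t_prop = 124·0.000568889 + 4·0.0504902 = 0.273 ms.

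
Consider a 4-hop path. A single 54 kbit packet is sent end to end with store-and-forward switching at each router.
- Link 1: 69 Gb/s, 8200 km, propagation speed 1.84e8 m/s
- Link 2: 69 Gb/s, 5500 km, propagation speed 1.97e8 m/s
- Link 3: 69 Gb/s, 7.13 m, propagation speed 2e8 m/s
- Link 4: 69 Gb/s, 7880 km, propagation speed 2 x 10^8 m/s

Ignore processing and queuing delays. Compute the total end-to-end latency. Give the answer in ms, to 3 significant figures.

112 ms

L = 54000 bits.
Transmission delay per hop = L/R = 54000/69000000000 = 0.000782609 ms; 4 hops → 0.00313043 ms.
Propagation delays (d/s per hop): 44.5652, 27.9188, 3.565e-05, 39.4 ms; sum = 111.884 ms.
End-to-end = 112 ms.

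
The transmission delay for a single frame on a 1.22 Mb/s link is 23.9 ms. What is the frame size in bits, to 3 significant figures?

L = R × t_tx = 1220000 b/s × 0.0239 s = 29158 bits.

29200 bits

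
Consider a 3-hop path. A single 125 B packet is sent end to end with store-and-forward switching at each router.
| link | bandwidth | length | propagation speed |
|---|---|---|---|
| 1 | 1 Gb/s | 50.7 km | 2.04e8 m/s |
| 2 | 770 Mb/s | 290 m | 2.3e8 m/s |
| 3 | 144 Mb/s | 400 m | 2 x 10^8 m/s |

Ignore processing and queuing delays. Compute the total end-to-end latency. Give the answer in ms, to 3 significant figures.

L = 125 × 8 = 1000 bits.
Transmission delays (L/R per hop): 0.001, 0.0012987, 0.00694444 ms; sum = 0.00924315 ms.
Propagation delays (d/s per hop): 0.248529, 0.00126087, 0.002 ms; sum = 0.25179 ms.
End-to-end = 0.261 ms.

0.261 ms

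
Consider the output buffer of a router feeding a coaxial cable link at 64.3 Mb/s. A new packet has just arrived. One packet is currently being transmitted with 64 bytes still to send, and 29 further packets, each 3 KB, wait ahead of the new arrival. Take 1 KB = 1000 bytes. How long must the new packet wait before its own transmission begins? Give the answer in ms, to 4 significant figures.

10.83 ms

Each queued packet: L/R = 24000/64300000 = 0.37325 ms.
29 queued → 10.8243 ms.
Plus remaining 512 bits of current packet: 0.00796267 ms.
Queuing delay = 10.83 ms.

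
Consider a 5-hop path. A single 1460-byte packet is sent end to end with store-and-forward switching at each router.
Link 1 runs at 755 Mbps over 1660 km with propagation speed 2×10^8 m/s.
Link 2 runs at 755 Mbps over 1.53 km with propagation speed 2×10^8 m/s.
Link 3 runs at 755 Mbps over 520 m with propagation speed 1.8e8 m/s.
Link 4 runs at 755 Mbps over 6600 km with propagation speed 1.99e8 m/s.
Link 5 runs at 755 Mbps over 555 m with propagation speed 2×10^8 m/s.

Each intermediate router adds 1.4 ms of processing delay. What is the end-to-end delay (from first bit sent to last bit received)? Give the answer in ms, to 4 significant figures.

L = 1460 × 8 = 11680 bits.
Transmission delay per hop = L/R = 11680/755000000 = 0.0154702 ms; 5 hops → 0.077351 ms.
Propagation delays (d/s per hop): 8.3, 0.00765, 0.00288889, 33.1658, 0.002775 ms; sum = 41.4791 ms.
Processing at 4 router(s): 4 × 1.4 ms = 5.6 ms.
End-to-end = 47.16 ms.

47.16 ms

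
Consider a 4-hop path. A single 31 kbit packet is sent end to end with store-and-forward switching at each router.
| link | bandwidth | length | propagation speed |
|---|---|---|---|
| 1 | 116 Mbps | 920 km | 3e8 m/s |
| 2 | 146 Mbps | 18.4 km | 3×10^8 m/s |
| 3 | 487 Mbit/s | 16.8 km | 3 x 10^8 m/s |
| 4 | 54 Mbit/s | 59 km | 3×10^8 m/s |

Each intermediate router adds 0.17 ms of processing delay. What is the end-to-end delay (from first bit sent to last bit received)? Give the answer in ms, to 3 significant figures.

L = 31000 bits.
Transmission delays (L/R per hop): 0.267241, 0.212329, 0.063655, 0.574074 ms; sum = 1.1173 ms.
Propagation delays (d/s per hop): 3.06667, 0.0613333, 0.056, 0.196667 ms; sum = 3.38067 ms.
Processing at 3 router(s): 3 × 0.17 ms = 0.51 ms.
End-to-end = 5.01 ms.

5.01 ms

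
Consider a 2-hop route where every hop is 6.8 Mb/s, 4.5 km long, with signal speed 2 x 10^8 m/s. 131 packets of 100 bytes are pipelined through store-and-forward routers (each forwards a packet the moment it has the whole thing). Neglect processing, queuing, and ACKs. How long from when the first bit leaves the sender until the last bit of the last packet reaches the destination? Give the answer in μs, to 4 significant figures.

Per-hop transmission t_tx = L/R = 800/6800000 = 117.647 μs.
Per-hop propagation t_prop = 4500/200000000 = 22.5 μs.
Pipeline fill: first packet needs 2·t_tx to clear all hops; remaining 130 packets each add one t_tx.
Total = (2+131-1)·t_tx + 2·t_prop = 132·117.647 + 2·22.5 = 15570 μs.

15570 μs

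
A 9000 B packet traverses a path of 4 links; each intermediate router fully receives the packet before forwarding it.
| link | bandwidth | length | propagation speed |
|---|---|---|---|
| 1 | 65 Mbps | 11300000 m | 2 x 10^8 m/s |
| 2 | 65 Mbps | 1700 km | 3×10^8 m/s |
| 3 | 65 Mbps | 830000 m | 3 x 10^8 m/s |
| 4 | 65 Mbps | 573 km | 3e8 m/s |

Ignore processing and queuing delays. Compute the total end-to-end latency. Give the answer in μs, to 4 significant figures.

71270 μs

L = 9000 × 8 = 72000 bits.
Transmission delay per hop = L/R = 72000/65000000 = 1107.69 μs; 4 hops → 4430.77 μs.
Propagation delays (d/s per hop): 56500, 5666.67, 2766.67, 1910 μs; sum = 66843.3 μs.
End-to-end = 71270 μs.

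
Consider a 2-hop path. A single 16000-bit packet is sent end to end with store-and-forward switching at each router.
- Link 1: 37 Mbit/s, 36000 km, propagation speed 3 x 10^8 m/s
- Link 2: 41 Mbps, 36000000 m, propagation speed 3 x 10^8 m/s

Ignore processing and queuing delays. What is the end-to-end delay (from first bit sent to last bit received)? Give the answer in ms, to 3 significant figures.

241 ms

Transmission delays (L/R per hop): 0.432432, 0.390244 ms; sum = 0.822676 ms.
Propagation delays (d/s per hop): 120, 120 ms; sum = 240 ms.
End-to-end = 241 ms.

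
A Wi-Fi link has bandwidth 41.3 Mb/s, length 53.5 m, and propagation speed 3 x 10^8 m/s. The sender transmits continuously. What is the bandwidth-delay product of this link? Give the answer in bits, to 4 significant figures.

Propagation delay = 53.5 / 300000000 = 1.78333e-07 s.
BDP = R × t_prop = 41300000 × 1.78333e-07 = 7.36517 bits.

7.365 bits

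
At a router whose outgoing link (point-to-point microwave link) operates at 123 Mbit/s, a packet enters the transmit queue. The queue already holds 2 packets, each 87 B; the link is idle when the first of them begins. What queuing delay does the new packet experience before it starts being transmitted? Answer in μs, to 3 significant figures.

Each queued packet: L/R = 696/123000000 = 5.65854 μs.
2 queued → 11.3171 μs.
Queuing delay = 11.3 μs.

11.3 μs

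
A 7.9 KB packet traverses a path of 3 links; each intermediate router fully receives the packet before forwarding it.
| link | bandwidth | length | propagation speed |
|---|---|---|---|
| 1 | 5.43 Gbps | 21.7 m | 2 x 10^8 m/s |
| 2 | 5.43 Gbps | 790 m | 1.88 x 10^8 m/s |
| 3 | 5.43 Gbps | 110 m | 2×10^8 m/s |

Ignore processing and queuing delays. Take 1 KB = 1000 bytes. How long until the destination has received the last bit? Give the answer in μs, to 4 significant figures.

L = 63200 bits.
Transmission delay per hop = L/R = 63200/5430000000 = 11.639 μs; 3 hops → 34.9171 μs.
Propagation delays (d/s per hop): 0.1085, 4.20213, 0.55 μs; sum = 4.86063 μs.
End-to-end = 39.78 μs.

39.78 μs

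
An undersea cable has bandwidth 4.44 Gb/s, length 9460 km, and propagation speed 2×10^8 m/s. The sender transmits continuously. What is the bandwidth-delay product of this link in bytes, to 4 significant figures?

26250000 bytes

Propagation delay = 9460000 / 200000000 = 0.0473 s.
BDP = R × t_prop = 4440000000 × 0.0473 = 210012000 bits.
In bytes: 210012000/8 = 26250000 bytes.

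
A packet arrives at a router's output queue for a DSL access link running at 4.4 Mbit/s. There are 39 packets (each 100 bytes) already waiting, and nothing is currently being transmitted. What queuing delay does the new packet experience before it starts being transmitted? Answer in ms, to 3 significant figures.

7.09 ms

Each queued packet: L/R = 800/4400000 = 0.181818 ms.
39 queued → 7.09091 ms.
Queuing delay = 7.09 ms.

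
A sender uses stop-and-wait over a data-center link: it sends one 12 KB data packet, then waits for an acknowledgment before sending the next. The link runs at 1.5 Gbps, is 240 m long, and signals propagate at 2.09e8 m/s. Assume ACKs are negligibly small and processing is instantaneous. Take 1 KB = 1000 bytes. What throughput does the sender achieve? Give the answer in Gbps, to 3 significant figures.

t_tx = L/R = 96000/1500000000 = 6.4e-05 s.
t_prop = 240/209000000 = 1.14833e-06 s; RTT = 2.29665e-06 s.
Cycle = t_tx + RTT = 6.62967e-05 s.
Throughput = L / cycle = 96000 / 6.62967e-05 = 1.45 Gbps.

1.45 Gbps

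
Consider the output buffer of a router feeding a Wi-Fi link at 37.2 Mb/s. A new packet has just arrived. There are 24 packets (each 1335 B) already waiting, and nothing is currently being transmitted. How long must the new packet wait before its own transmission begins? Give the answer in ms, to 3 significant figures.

Each queued packet: L/R = 10680/37200000 = 0.287097 ms.
24 queued → 6.89032 ms.
Queuing delay = 6.89 ms.

6.89 ms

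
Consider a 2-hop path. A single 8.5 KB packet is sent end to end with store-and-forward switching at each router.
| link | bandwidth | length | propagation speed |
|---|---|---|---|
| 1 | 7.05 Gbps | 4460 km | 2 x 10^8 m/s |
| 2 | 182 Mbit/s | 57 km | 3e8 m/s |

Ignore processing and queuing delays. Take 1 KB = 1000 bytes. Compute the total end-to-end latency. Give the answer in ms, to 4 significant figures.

L = 68000 bits.
Transmission delays (L/R per hop): 0.00964539, 0.373626 ms; sum = 0.383272 ms.
Propagation delays (d/s per hop): 22.3, 0.19 ms; sum = 22.49 ms.
End-to-end = 22.87 ms.

22.87 ms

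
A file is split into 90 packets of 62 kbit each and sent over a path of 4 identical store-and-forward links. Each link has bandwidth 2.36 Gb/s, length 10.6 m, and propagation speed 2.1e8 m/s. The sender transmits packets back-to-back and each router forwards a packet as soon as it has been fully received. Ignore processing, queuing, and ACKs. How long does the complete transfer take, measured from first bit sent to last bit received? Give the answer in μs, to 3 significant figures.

2440 μs

Per-hop transmission t_tx = L/R = 62000/2360000000 = 26.2712 μs.
Per-hop propagation t_prop = 10.6/210000000 = 0.0504762 μs.
Pipeline fill: first packet needs 4·t_tx to clear all hops; remaining 89 packets each add one t_tx.
Total = (4+90-1)·t_tx + 4·t_prop = 93·26.2712 + 4·0.0504762 = 2440 μs.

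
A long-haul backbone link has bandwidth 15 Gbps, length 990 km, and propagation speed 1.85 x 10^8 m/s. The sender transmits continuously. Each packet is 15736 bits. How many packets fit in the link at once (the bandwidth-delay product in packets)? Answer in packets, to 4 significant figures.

Propagation delay = 990000 / 185000000 = 0.00535135 s.
BDP = R × t_prop = 15000000000 × 0.00535135 = 80270300 bits.
In packets of 15736 bits: 5101 packets.

5101 packets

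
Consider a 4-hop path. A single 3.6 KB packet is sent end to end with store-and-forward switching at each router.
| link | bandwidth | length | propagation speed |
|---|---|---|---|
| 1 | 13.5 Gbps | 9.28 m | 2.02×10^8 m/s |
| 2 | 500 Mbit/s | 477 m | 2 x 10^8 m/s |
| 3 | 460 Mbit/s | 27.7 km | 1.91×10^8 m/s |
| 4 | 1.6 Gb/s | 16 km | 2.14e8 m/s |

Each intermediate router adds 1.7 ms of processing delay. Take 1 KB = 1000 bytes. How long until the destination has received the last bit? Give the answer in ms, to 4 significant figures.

L = 28800 bits.
Transmission delays (L/R per hop): 0.00213333, 0.0576, 0.0626087, 0.018 ms; sum = 0.140342 ms.
Propagation delays (d/s per hop): 4.59406e-05, 0.002385, 0.145026, 0.0747664 ms; sum = 0.222223 ms.
Processing at 3 router(s): 3 × 1.7 ms = 5.1 ms.
End-to-end = 5.463 ms.

5.463 ms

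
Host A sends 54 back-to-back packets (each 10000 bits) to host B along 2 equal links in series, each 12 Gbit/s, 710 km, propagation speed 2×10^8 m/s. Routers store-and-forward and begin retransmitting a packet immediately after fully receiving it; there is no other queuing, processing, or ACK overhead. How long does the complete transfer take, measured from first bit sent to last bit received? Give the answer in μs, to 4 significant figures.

Per-hop transmission t_tx = L/R = 10000/12000000000 = 0.833333 μs.
Per-hop propagation t_prop = 710000/200000000 = 3550 μs.
Pipeline fill: first packet needs 2·t_tx to clear all hops; remaining 53 packets each add one t_tx.
Total = (2+54-1)·t_tx + 2·t_prop = 55·0.833333 + 2·3550 = 7146 μs.

7146 μs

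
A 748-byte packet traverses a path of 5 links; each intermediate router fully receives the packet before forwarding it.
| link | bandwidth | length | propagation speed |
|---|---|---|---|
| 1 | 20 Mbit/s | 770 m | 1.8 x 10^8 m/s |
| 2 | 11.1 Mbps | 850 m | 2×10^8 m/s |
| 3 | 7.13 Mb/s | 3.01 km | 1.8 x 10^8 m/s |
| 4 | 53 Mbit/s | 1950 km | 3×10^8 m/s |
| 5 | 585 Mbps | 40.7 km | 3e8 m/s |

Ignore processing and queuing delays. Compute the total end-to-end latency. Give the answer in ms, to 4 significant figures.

L = 748 × 8 = 5984 bits.
Transmission delays (L/R per hop): 0.2992, 0.539099, 0.839271, 0.112906, 0.0102291 ms; sum = 1.8007 ms.
Propagation delays (d/s per hop): 0.00427778, 0.00425, 0.0167222, 6.5, 0.135667 ms; sum = 6.66092 ms.
End-to-end = 8.462 ms.

8.462 ms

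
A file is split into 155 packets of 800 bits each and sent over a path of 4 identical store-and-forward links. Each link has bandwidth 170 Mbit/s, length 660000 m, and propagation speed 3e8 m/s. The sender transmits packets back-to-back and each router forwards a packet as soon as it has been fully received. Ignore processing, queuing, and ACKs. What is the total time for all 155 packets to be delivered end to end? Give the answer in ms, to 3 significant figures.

Per-hop transmission t_tx = L/R = 800/170000000 = 0.00470588 ms.
Per-hop propagation t_prop = 660000/300000000 = 2.2 ms.
Pipeline fill: first packet needs 4·t_tx to clear all hops; remaining 154 packets each add one t_tx.
Total = (4+155-1)·t_tx + 4·t_prop = 158·0.00470588 + 4·2.2 = 9.54 ms.

9.54 ms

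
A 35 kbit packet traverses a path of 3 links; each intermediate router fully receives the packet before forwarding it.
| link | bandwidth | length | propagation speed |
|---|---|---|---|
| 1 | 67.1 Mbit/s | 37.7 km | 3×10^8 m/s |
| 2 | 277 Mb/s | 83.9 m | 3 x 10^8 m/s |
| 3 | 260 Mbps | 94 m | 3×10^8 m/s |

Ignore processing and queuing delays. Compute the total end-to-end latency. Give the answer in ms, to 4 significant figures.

0.9088 ms

L = 35000 bits.
Transmission delays (L/R per hop): 0.52161, 0.126354, 0.134615 ms; sum = 0.782579 ms.
Propagation delays (d/s per hop): 0.125667, 0.000279667, 0.000313333 ms; sum = 0.12626 ms.
End-to-end = 0.9088 ms.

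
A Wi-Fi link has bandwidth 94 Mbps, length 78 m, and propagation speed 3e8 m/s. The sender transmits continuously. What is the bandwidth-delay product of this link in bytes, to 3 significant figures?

3.06 bytes

Propagation delay = 78 / 300000000 = 2.6e-07 s.
BDP = R × t_prop = 94000000 × 2.6e-07 = 24.44 bits.
In bytes: 24.44/8 = 3.06 bytes.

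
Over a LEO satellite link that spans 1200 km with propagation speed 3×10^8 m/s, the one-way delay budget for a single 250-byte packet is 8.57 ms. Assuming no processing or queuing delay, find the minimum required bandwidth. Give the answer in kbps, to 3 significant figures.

L = 2000 bits.
Propagation delay = 1200000 / 300000000 = 4 ms.
Transmission budget = 8.57 − 4 = 4.57 ms.
R ≥ L / t_tx = 2000 bits / 0.00457 s = 438 kbps.

438 kbps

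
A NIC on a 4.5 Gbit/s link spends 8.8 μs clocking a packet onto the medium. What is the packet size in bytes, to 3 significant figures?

L = R × t_tx = 4500000000 b/s × 8.8e-06 s = 39600 bits.
In bytes: 39600 / 8 = 4950 bytes.

4950 bytes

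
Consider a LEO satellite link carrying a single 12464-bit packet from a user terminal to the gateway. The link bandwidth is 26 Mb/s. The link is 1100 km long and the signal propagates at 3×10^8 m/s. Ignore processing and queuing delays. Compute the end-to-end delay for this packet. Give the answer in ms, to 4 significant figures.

Transmission delay = L/R = 12464 / 26000000 = 0.479385 ms.
Propagation delay = d/s = 1100000 m / 300000000 m/s = 3.66667 ms.
Total = 4.146 ms.

4.146 ms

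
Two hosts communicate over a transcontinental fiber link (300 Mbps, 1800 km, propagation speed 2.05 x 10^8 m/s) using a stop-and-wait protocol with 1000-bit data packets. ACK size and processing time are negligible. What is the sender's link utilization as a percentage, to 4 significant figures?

t_tx = L/R = 1000/300000000 = 3.33333e-06 s.
t_prop = 1800000/2.05e+08 = 0.00878049 s; RTT = 0.017561 s.
Cycle = t_tx + RTT = 0.0175643 s.
Utilization = t_tx / cycle = 3.33333e-06/0.0175643 = 0.01898 %.

0.01898 %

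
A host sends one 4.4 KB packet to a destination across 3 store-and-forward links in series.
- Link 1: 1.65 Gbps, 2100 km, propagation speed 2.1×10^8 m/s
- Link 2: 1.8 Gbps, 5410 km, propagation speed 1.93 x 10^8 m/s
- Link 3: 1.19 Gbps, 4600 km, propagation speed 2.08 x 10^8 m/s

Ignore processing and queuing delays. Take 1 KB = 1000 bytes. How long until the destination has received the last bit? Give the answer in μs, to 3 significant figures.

60200 μs

L = 35200 bits.
Transmission delays (L/R per hop): 21.3333, 19.5556, 29.5798 μs; sum = 70.4687 μs.
Propagation delays (d/s per hop): 10000, 28031.1, 22115.4 μs; sum = 60146.5 μs.
End-to-end = 60200 μs.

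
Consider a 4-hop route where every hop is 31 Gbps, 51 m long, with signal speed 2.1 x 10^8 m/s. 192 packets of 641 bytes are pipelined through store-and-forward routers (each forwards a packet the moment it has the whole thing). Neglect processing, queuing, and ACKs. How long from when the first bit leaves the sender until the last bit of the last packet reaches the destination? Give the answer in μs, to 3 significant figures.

Per-hop transmission t_tx = L/R = 5128/31000000000 = 0.165419 μs.
Per-hop propagation t_prop = 51/210000000 = 0.242857 μs.
Pipeline fill: first packet needs 4·t_tx to clear all hops; remaining 191 packets each add one t_tx.
Total = (4+192-1)·t_tx + 4·t_prop = 195·0.165419 + 4·0.242857 = 33.2 μs.

33.2 μs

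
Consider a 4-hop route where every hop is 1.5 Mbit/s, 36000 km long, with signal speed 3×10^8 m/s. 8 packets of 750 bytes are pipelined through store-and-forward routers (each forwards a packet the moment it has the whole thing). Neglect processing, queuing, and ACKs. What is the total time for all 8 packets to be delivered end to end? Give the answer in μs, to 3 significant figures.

524000 μs

Per-hop transmission t_tx = L/R = 6000/1500000 = 4000 μs.
Per-hop propagation t_prop = 36000000/300000000 = 120000 μs.
Pipeline fill: first packet needs 4·t_tx to clear all hops; remaining 7 packets each add one t_tx.
Total = (4+8-1)·t_tx + 4·t_prop = 11·4000 + 4·120000 = 524000 μs.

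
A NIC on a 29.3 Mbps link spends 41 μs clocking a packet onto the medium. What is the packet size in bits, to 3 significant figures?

L = R × t_tx = 29300000 b/s × 4.1e-05 s = 1201.3 bits.

1200 bits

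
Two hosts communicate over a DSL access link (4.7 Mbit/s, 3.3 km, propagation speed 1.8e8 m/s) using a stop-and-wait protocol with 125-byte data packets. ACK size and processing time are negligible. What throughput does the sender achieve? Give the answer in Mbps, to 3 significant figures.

t_tx = L/R = 1000/4700000 = 0.000212766 s.
t_prop = 3300/180000000 = 1.83333e-05 s; RTT = 3.66667e-05 s.
Cycle = t_tx + RTT = 0.000249433 s.
Throughput = L / cycle = 1000 / 0.000249433 = 4.01 Mbps.

4.01 Mbps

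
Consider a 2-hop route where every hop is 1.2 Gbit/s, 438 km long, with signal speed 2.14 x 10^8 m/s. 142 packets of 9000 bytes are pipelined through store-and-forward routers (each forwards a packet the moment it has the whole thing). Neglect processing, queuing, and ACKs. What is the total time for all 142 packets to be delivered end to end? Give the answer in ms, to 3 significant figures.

Per-hop transmission t_tx = L/R = 72000/1200000000 = 0.06 ms.
Per-hop propagation t_prop = 438000/214000000 = 2.04673 ms.
Pipeline fill: first packet needs 2·t_tx to clear all hops; remaining 141 packets each add one t_tx.
Total = (2+142-1)·t_tx + 2·t_prop = 143·0.06 + 2·2.04673 = 12.7 ms.

12.7 ms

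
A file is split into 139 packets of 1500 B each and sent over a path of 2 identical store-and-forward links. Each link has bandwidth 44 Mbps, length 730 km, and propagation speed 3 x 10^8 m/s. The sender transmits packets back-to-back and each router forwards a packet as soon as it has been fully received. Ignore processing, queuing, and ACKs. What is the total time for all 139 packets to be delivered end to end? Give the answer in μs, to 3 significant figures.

43000 μs

Per-hop transmission t_tx = L/R = 12000/44000000 = 272.727 μs.
Per-hop propagation t_prop = 730000/300000000 = 2433.33 μs.
Pipeline fill: first packet needs 2·t_tx to clear all hops; remaining 138 packets each add one t_tx.
Total = (2+139-1)·t_tx + 2·t_prop = 140·272.727 + 2·2433.33 = 43000 μs.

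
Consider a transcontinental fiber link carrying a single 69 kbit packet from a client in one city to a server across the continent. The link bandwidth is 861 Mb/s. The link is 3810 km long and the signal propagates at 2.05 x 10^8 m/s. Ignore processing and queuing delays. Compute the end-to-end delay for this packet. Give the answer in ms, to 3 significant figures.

18.7 ms

L = 69000 bits.
Transmission delay = L/R = 69000 / 861000000 = 0.0801394 ms.
Propagation delay = d/s = 3810000 m / 2.05e+08 m/s = 18.5854 ms.
Total = 18.7 ms.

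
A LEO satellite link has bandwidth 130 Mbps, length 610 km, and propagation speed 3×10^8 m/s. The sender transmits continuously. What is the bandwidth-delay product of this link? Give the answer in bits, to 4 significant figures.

264300 bits

Propagation delay = 610000 / 300000000 = 0.00203333 s.
BDP = R × t_prop = 130000000 × 0.00203333 = 264333 bits.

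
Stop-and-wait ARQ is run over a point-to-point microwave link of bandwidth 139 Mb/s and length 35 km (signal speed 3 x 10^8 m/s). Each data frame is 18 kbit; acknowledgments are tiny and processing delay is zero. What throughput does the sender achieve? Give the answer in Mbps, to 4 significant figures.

t_tx = L/R = 18000/139000000 = 0.000129496 s.
t_prop = 35000/300000000 = 0.000116667 s; RTT = 0.000233333 s.
Cycle = t_tx + RTT = 0.00036283 s.
Throughput = L / cycle = 18000 / 0.00036283 = 49.61 Mbps.

49.61 Mbps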